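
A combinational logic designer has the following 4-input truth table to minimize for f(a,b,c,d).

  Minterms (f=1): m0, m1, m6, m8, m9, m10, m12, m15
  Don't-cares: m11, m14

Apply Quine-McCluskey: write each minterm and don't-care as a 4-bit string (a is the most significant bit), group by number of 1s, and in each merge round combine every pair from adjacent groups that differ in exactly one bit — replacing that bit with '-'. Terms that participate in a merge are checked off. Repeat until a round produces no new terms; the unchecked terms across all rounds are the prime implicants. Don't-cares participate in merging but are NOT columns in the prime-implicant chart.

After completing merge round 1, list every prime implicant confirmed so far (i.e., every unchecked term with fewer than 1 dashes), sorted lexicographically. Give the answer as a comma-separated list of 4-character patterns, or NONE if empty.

size-2^0 implicants → 0000(✓)  0001(✓)  0110(✓)  1000(✓)  1001(✓)  1010(✓)  1011(✓)  1100(✓)  1110(✓)  1111(✓)
size-2^1 implicants → -000(✓)  -001(✓)  -110  000-(✓)  1-00(✓)  1-10(✓)  1-11(✓)  10-0(✓)  10-1(✓)  100-(✓)  101-(✓)  11-0(✓)  111-(✓)
size-2^2 implicants → -00-  1--0  1-1-  10--
Unchecked terms (primes): -00-, -110, 1--0, 1-1-, 10--

NONE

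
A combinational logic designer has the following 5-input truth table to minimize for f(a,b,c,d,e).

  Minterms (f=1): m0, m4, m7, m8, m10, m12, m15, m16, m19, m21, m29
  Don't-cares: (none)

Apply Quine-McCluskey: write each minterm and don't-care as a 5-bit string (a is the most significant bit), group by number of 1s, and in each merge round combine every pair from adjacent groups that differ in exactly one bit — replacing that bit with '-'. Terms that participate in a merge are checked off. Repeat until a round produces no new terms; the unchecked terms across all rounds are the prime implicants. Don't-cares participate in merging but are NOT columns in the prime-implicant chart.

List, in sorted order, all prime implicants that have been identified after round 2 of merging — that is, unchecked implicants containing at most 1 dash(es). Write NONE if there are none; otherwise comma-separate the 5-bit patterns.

Round 0: 00000✓ 00100✓ 00111✓ 01000✓ 01010✓ 01100✓ 01111✓ 10000✓ 10011 10101✓ 11101✓
Round 1: -0000 0-000✓ 0-100✓ 0-111 00-00✓ 01-00✓ 010-0 1-101
Round 2: 0--00
PIs = {-0000, 0--00, 0-111, 010-0, 1-101, 10011}

-0000, 0-111, 010-0, 1-101, 10011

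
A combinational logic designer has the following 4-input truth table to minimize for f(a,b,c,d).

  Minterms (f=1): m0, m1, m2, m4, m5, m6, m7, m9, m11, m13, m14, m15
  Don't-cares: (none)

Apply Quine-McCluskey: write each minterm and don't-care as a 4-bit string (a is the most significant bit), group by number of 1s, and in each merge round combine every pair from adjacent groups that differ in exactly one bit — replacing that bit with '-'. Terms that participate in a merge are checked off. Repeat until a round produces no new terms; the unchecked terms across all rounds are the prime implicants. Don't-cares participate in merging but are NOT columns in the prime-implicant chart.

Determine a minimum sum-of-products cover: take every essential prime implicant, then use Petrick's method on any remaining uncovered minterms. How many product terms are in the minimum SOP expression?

[col 0] 0000*, 0001*, 0010*, 0100*, 0101*, 0110*, 0111*, 1001*, 1011*, 1101*, 1110*, 1111*
[col 1] -001*, -101*, -110*, -111*, 0-00*, 0-01*, 0-10*, 00-0*, 000-*, 01-0*, 01-1*, 010-*, 011-*, 1-01*, 1-11*, 10-1*, 11-1*, 111-*
[col 2] --01, -1-1, -11-, 0--0, 0-0-, 01--, 1--1
Prime implicants: --01, -1-1, -11-, 0--0, 0-0-, 01--, 1--1
PI chart (minterm → PIs covering it):
  0 | 0--0,0-0-
  1 | --01,0-0-
  2 | 0--0  (sole → essential)
  4 | 0--0,0-0-,01--
  5 | --01,-1-1,0-0-,01--
  6 | -11-,0--0,01--
  7 | -1-1,-11-,01--
  9 | --01,1--1
  11 | 1--1  (sole → essential)
  13 | --01,-1-1,1--1
  14 | -11-  (sole → essential)
  15 | -1-1,-11-,1--1
Essential prime implicants: -11-, 0--0, 1--1
Petrick residual → --01
Minimum SOP uses 4 PIs: c'd + bc + a'd' + ad

4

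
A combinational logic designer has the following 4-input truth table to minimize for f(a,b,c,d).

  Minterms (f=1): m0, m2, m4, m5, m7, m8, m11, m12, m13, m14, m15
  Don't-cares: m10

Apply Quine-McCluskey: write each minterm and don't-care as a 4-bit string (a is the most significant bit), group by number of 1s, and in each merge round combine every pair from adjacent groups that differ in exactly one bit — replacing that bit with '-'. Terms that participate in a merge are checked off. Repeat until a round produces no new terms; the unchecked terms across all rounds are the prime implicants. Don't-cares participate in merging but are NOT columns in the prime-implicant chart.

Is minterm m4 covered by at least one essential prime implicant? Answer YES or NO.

NO

size-2^0 implicants → 0000(✓)  0010(✓)  0100(✓)  0101(✓)  0111(✓)  1000(✓)  1010(✓)  1011(✓)  1100(✓)  1101(✓)  1110(✓)  1111(✓)
size-2^1 implicants → -000(✓)  -010(✓)  -100(✓)  -101(✓)  -111(✓)  0-00(✓)  00-0(✓)  01-1(✓)  010-(✓)  1-00(✓)  1-10(✓)  1-11(✓)  10-0(✓)  101-(✓)  11-0(✓)  11-1(✓)  110-(✓)  111-(✓)
size-2^2 implicants → --00  -0-0  -1-1  -10-  1--0  1-1-  11--
Unchecked terms (primes): --00, -0-0, -1-1, -10-, 1--0, 1-1-, 11--
Minterm coverage:
  m0 ⊆ --00,-0-0
  m2 ⊆ -0-0 [E]
  m4 ⊆ --00,-10-
  m5 ⊆ -1-1,-10-
  m7 ⊆ -1-1 [E]
  m8 ⊆ --00,-0-0,1--0
  m11 ⊆ 1-1- [E]
  m12 ⊆ --00,-10-,1--0,11--
  m13 ⊆ -1-1,-10-,11--
  m14 ⊆ 1--0,1-1-,11--
  m15 ⊆ -1-1,1-1-,11--
E = {-0-0, -1-1, 1-1-}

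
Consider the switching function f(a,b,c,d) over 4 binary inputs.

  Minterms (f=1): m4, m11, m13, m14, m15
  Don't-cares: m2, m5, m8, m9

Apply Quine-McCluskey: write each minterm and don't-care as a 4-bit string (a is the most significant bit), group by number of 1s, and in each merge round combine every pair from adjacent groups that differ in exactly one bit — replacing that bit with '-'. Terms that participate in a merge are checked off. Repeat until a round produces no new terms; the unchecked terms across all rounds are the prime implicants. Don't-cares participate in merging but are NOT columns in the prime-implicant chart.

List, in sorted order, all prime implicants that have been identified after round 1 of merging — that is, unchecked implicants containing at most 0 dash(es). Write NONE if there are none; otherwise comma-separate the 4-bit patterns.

0010

Round 0: 0010 0100✓ 0101✓ 1000✓ 1001✓ 1011✓ 1101✓ 1110✓ 1111✓
Round 1: -101 010- 1-01✓ 1-11✓ 10-1✓ 100- 11-1✓ 111-
Round 2: 1--1
PIs = {-101, 0010, 010-, 1--1, 100-, 111-}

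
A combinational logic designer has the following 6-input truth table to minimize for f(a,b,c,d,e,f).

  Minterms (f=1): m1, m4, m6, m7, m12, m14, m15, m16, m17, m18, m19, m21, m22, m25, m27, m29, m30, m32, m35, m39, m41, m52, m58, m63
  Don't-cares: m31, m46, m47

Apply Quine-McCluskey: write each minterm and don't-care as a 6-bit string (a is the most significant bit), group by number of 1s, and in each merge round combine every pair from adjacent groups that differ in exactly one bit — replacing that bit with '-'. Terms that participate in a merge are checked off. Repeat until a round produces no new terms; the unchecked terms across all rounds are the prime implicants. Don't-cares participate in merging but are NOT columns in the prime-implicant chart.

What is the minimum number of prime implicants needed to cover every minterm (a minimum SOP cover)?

size-2^0 implicants → 000001(✓)  000100(✓)  000110(✓)  000111(✓)  001100(✓)  001110(✓)  001111(✓)  010000(✓)  010001(✓)  010010(✓)  010011(✓)  010101(✓)  010110(✓)  011001(✓)  011011(✓)  011101(✓)  011110(✓)  011111(✓)  100000  100011(✓)  100111(✓)  101001  101110(✓)  101111(✓)  110100  111010  111111(✓)
size-2^1 implicants → -00111(✓)  -01110(✓)  -01111(✓)  -11111(✓)  0-0001  0-0110(✓)  0-1110(✓)  0-1111(✓)  00-100(✓)  00-110(✓)  00-111(✓)  0001-0(✓)  00011-(✓)  0011-0(✓)  00111-(✓)  01-001(✓)  01-011(✓)  01-101(✓)  01-110(✓)  010-01(✓)  010-10  0100-0(✓)  0100-1(✓)  01000-(✓)  01001-(✓)  011-01(✓)  011-11(✓)  0110-1(✓)  0111-1(✓)  01111-(✓)  1-1111(✓)  10-111(✓)  100-11  10111-(✓)
size-2^2 implicants → --1111  -0-111  -0111-  0--110  0-111-  00-1-0  00-11-  01--01  01-0-1  0100--  011--1
Unchecked terms (primes): --1111, -0-111, -0111-, 0--110, 0-0001, 0-111-, 00-1-0, 00-11-, 01--01, 01-0-1, 010-10, 0100--, 011--1, 100-11, 100000, 101001, 110100, 111010
Minterm coverage:
  m1 ⊆ 0-0001 [E]
  m4 ⊆ 00-1-0 [E]
  m6 ⊆ 0--110,00-1-0,00-11-
  m7 ⊆ -0-111,00-11-
  m12 ⊆ 00-1-0 [E]
  m14 ⊆ -0111-,0--110,0-111-,00-1-0,00-11-
  m15 ⊆ --1111,-0-111,-0111-,0-111-,00-11-
  m16 ⊆ 0100-- [E]
  m17 ⊆ 0-0001,01--01,01-0-1,0100--
  m18 ⊆ 010-10,0100--
  m19 ⊆ 01-0-1,0100--
  m21 ⊆ 01--01 [E]
  m22 ⊆ 0--110,010-10
  m25 ⊆ 01--01,01-0-1,011--1
  m27 ⊆ 01-0-1,011--1
  m29 ⊆ 01--01,011--1
  m30 ⊆ 0--110,0-111-
  m32 ⊆ 100000 [E]
  m35 ⊆ 100-11 [E]
  m39 ⊆ -0-111,100-11
  m41 ⊆ 101001 [E]
  m52 ⊆ 110100 [E]
  m58 ⊆ 111010 [E]
  m63 ⊆ --1111 [E]
E = {--1111, 0-0001, 00-1-0, 01--01, 0100--, 100-11, 100000, 101001, 110100, 111010}
Petrick residual → -0-111, 0--110, 01-0-1
Cover = cdef + b'def + a'def' + a'c'd'e'f + a'b'df' + a'be'f + a'bd'f + a'bc'd' + ab'c'ef + ab'c'd'e'f' + ab'cd'e'f + abc'de'f' + abcd'ef'  |cover|=13

13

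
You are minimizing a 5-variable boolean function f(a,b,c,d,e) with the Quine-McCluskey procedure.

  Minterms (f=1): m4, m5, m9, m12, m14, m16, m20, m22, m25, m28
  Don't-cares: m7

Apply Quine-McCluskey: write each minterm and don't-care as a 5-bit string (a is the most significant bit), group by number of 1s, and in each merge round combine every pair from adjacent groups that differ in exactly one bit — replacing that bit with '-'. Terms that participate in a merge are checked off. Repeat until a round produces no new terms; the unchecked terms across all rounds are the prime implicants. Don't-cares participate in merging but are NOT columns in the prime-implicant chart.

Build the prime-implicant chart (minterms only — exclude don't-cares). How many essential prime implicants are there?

5

[col 0] 00100*, 00101*, 00111*, 01001*, 01100*, 01110*, 10000*, 10100*, 10110*, 11001*, 11100*
[col 1] -0100*, -1001, -1100*, 0-100*, 001-1, 0010-, 011-0, 1-100*, 10-00, 101-0
[col 2] --100
Prime implicants: --100, -1001, 001-1, 0010-, 011-0, 10-00, 101-0
PI chart (minterm → PIs covering it):
  4 | --100,0010-
  5 | 001-1,0010-
  9 | -1001  (sole → essential)
  12 | --100,011-0
  14 | 011-0  (sole → essential)
  16 | 10-00  (sole → essential)
  20 | --100,10-00,101-0
  22 | 101-0  (sole → essential)
  25 | -1001  (sole → essential)
  28 | --100  (sole → essential)
Essential prime implicants: --100, -1001, 011-0, 10-00, 101-0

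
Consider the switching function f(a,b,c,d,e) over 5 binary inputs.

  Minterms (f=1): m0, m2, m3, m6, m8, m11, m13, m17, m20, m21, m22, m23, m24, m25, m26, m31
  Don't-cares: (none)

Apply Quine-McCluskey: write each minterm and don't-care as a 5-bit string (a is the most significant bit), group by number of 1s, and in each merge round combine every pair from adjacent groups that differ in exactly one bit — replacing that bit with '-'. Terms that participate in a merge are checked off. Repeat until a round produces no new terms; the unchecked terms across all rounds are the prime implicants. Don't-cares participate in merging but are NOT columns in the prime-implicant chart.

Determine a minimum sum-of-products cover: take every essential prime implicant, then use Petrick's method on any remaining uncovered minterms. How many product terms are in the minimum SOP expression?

8

Round 0: 00000✓ 00010✓ 00011✓ 00110✓ 01000✓ 01011✓ 01101 10001✓ 10100✓ 10101✓ 10110✓ 10111✓ 11000✓ 11001✓ 11010✓ 11111✓
Round 1: -0110 -1000 0-000 0-011 00-10 000-0 0001- 1-001 1-111 10-01 101-0✓ 101-1✓ 1010-✓ 1011-✓ 110-0 1100-
Round 2: 101--
PIs = {-0110, -1000, 0-000, 0-011, 00-10, 000-0, 0001-, 01101, 1-001, 1-111, 10-01, 101--, 110-0, 1100-}
Coverage chart:
  m0: 0-000,000-0
  m2: 00-10,000-0,0001-
  m3: 0-011,0001-
  m6: -0110,00-10
  m8: -1000,0-000
  m11: 0-011 ←essential
  m13: 01101 ←essential
  m17: 1-001,10-01
  m20: 101-- ←essential
  m21: 10-01,101--
  m22: -0110,101--
  m23: 1-111,101--
  m24: -1000,110-0,1100-
  m25: 1-001,1100-
  m26: 110-0 ←essential
  m31: 1-111 ←essential
Essential: 0-011, 01101, 1-111, 101--, 110-0
Petrick residual → 0-000, 00-10, 1-001
Min cover (8 terms): a'c'd'e' + a'c'de + a'b'de' + a'bcd'e + ac'd'e + acde + ab'c + abc'e'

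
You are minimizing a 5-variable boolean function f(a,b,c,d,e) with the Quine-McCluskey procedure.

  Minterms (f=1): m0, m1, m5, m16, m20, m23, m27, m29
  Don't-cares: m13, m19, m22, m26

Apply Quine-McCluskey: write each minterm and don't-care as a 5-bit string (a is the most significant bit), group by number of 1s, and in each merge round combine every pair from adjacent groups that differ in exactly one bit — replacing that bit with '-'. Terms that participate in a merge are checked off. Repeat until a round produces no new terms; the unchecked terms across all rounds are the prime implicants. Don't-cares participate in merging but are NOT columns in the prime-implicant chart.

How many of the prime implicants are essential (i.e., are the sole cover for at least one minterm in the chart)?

1

Round 0: 00000✓ 00001✓ 00101✓ 01101✓ 10000✓ 10011✓ 10100✓ 10110✓ 10111✓ 11010✓ 11011✓ 11101✓
Round 1: -0000 -1101 0-101 00-01 0000- 1-011 10-00 10-11 101-0 1011- 1101-
PIs = {-0000, -1101, 0-101, 00-01, 0000-, 1-011, 10-00, 10-11, 101-0, 1011-, 1101-}
Coverage chart:
  m0: -0000,0000-
  m1: 00-01,0000-
  m5: 0-101,00-01
  m16: -0000,10-00
  m20: 10-00,101-0
  m23: 10-11,1011-
  m27: 1-011,1101-
  m29: -1101 ←essential
Essential: -1101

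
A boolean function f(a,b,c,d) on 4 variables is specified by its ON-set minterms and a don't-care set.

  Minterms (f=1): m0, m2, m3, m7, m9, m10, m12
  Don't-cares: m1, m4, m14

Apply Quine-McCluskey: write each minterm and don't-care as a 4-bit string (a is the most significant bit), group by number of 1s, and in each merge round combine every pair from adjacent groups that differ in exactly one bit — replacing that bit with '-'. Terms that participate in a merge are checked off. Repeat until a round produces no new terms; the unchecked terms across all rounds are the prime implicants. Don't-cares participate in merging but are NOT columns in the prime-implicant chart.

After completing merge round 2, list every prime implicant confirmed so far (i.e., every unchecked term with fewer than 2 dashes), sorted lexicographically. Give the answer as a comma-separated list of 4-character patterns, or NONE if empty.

Round 0: 0000✓ 0001✓ 0010✓ 0011✓ 0100✓ 0111✓ 1001✓ 1010✓ 1100✓ 1110✓
Round 1: -001 -010 -100 0-00 0-11 00-0✓ 00-1✓ 000-✓ 001-✓ 1-10 11-0
Round 2: 00--
PIs = {-001, -010, -100, 0-00, 0-11, 00--, 1-10, 11-0}

-001, -010, -100, 0-00, 0-11, 1-10, 11-0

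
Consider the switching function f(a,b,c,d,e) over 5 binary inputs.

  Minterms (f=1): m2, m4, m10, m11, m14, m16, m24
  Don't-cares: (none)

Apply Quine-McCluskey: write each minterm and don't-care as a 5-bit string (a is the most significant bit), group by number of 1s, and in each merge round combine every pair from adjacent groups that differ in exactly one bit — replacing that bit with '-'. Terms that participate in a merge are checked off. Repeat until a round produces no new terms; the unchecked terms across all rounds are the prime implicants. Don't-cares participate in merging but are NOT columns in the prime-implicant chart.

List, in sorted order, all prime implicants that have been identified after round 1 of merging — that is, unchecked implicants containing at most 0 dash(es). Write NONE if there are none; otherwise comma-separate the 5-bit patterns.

00100

Round 0: 00010✓ 00100 01010✓ 01011✓ 01110✓ 10000✓ 11000✓
Round 1: 0-010 01-10 0101- 1-000
PIs = {0-010, 00100, 01-10, 0101-, 1-000}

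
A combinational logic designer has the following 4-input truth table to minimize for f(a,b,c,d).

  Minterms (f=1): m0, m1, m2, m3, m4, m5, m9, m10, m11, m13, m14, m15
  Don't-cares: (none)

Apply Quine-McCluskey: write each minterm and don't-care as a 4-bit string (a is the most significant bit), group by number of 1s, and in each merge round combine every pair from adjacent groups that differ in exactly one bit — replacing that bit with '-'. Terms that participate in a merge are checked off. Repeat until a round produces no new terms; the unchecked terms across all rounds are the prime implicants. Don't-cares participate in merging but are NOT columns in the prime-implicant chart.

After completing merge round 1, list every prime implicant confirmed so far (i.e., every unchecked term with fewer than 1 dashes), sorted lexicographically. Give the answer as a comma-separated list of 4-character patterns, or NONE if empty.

size-2^0 implicants → 0000(✓)  0001(✓)  0010(✓)  0011(✓)  0100(✓)  0101(✓)  1001(✓)  1010(✓)  1011(✓)  1101(✓)  1110(✓)  1111(✓)
size-2^1 implicants → -001(✓)  -010(✓)  -011(✓)  -101(✓)  0-00(✓)  0-01(✓)  00-0(✓)  00-1(✓)  000-(✓)  001-(✓)  010-(✓)  1-01(✓)  1-10(✓)  1-11(✓)  10-1(✓)  101-(✓)  11-1(✓)  111-(✓)
size-2^2 implicants → --01  -0-1  -01-  0-0-  00--  1--1  1-1-
Unchecked terms (primes): --01, -0-1, -01-, 0-0-, 00--, 1--1, 1-1-

NONE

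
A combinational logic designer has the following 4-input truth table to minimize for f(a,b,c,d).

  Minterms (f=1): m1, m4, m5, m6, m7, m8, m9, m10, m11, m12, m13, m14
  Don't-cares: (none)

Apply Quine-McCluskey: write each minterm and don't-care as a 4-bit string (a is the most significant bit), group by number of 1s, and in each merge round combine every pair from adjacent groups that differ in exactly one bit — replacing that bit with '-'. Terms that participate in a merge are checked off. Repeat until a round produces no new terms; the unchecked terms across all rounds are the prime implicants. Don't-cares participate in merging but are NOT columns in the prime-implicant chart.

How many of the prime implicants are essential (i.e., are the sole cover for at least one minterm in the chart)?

3

size-2^0 implicants → 0001(✓)  0100(✓)  0101(✓)  0110(✓)  0111(✓)  1000(✓)  1001(✓)  1010(✓)  1011(✓)  1100(✓)  1101(✓)  1110(✓)
size-2^1 implicants → -001(✓)  -100(✓)  -101(✓)  -110(✓)  0-01(✓)  01-0(✓)  01-1(✓)  010-(✓)  011-(✓)  1-00(✓)  1-01(✓)  1-10(✓)  10-0(✓)  10-1(✓)  100-(✓)  101-(✓)  11-0(✓)  110-(✓)
size-2^2 implicants → --01  -1-0  -10-  01--  1--0  1-0-  10--
Unchecked terms (primes): --01, -1-0, -10-, 01--, 1--0, 1-0-, 10--
Minterm coverage:
  m1 ⊆ --01 [E]
  m4 ⊆ -1-0,-10-,01--
  m5 ⊆ --01,-10-,01--
  m6 ⊆ -1-0,01--
  m7 ⊆ 01-- [E]
  m8 ⊆ 1--0,1-0-,10--
  m9 ⊆ --01,1-0-,10--
  m10 ⊆ 1--0,10--
  m11 ⊆ 10-- [E]
  m12 ⊆ -1-0,-10-,1--0,1-0-
  m13 ⊆ --01,-10-,1-0-
  m14 ⊆ -1-0,1--0
E = {--01, 01--, 10--}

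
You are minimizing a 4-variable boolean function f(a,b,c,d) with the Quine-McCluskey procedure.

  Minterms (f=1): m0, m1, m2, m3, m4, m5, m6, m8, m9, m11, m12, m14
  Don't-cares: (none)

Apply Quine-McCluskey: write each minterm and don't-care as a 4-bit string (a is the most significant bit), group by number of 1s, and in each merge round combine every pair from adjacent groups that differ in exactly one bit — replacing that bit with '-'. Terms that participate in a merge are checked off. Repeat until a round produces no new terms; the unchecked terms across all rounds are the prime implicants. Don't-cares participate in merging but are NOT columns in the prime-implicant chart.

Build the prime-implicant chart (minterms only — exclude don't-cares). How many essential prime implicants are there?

3

[col 0] 0000*, 0001*, 0010*, 0011*, 0100*, 0101*, 0110*, 1000*, 1001*, 1011*, 1100*, 1110*
[col 1] -000*, -001*, -011*, -100*, -110*, 0-00*, 0-01*, 0-10*, 00-0*, 00-1*, 000-*, 001-*, 01-0*, 010-*, 1-00*, 10-1*, 100-*, 11-0*
[col 2] --00, -0-1, -00-, -1-0, 0--0, 0-0-, 00--
Prime implicants: --00, -0-1, -00-, -1-0, 0--0, 0-0-, 00--
PI chart (minterm → PIs covering it):
  0 | --00,-00-,0--0,0-0-,00--
  1 | -0-1,-00-,0-0-,00--
  2 | 0--0,00--
  3 | -0-1,00--
  4 | --00,-1-0,0--0,0-0-
  5 | 0-0-  (sole → essential)
  6 | -1-0,0--0
  8 | --00,-00-
  9 | -0-1,-00-
  11 | -0-1  (sole → essential)
  12 | --00,-1-0
  14 | -1-0  (sole → essential)
Essential prime implicants: -0-1, -1-0, 0-0-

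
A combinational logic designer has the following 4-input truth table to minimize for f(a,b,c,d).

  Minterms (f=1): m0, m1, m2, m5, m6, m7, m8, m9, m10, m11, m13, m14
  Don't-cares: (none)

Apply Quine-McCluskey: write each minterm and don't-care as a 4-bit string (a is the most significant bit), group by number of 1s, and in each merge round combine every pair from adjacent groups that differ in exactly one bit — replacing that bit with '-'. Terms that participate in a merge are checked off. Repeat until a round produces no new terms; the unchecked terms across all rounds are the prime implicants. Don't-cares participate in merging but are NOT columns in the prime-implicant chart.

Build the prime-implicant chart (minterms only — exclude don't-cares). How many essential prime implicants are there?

3

[col 0] 0000*, 0001*, 0010*, 0101*, 0110*, 0111*, 1000*, 1001*, 1010*, 1011*, 1101*, 1110*
[col 1] -000*, -001*, -010*, -101*, -110*, 0-01*, 0-10*, 00-0*, 000-*, 01-1, 011-, 1-01*, 1-10*, 10-0*, 10-1*, 100-*, 101-*
[col 2] --01, --10, -0-0, -00-, 10--
Prime implicants: --01, --10, -0-0, -00-, 01-1, 011-, 10--
PI chart (minterm → PIs covering it):
  0 | -0-0,-00-
  1 | --01,-00-
  2 | --10,-0-0
  5 | --01,01-1
  6 | --10,011-
  7 | 01-1,011-
  8 | -0-0,-00-,10--
  9 | --01,-00-,10--
  10 | --10,-0-0,10--
  11 | 10--  (sole → essential)
  13 | --01  (sole → essential)
  14 | --10  (sole → essential)
Essential prime implicants: --01, --10, 10--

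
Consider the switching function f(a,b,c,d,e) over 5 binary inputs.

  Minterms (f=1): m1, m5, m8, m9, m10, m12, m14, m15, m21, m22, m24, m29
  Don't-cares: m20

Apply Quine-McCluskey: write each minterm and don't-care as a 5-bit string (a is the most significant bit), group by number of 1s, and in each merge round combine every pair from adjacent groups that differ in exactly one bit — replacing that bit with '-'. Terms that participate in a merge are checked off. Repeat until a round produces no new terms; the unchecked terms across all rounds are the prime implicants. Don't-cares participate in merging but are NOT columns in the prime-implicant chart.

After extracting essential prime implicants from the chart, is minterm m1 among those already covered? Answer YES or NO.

NO

size-2^0 implicants → 00001(✓)  00101(✓)  01000(✓)  01001(✓)  01010(✓)  01100(✓)  01110(✓)  01111(✓)  10100(✓)  10101(✓)  10110(✓)  11000(✓)  11101(✓)
size-2^1 implicants → -0101  -1000  0-001  00-01  01-00(✓)  01-10(✓)  010-0(✓)  0100-  011-0(✓)  0111-  1-101  101-0  1010-
size-2^2 implicants → 01--0
Unchecked terms (primes): -0101, -1000, 0-001, 00-01, 01--0, 0100-, 0111-, 1-101, 101-0, 1010-
Minterm coverage:
  m1 ⊆ 0-001,00-01
  m5 ⊆ -0101,00-01
  m8 ⊆ -1000,01--0,0100-
  m9 ⊆ 0-001,0100-
  m10 ⊆ 01--0 [E]
  m12 ⊆ 01--0 [E]
  m14 ⊆ 01--0,0111-
  m15 ⊆ 0111- [E]
  m21 ⊆ -0101,1-101,1010-
  m22 ⊆ 101-0 [E]
  m24 ⊆ -1000 [E]
  m29 ⊆ 1-101 [E]
E = {-1000, 01--0, 0111-, 1-101, 101-0}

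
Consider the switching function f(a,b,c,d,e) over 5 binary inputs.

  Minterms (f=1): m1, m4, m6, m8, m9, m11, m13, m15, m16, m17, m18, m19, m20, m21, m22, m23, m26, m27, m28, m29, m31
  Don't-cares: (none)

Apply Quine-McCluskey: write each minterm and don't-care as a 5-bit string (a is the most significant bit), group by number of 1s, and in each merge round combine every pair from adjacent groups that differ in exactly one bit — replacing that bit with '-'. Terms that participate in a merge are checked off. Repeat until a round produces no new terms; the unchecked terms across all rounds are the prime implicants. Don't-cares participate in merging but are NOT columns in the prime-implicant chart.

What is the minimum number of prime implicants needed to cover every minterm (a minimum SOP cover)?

8

[col 0] 00001*, 00100*, 00110*, 01000*, 01001*, 01011*, 01101*, 01111*, 10000*, 10001*, 10010*, 10011*, 10100*, 10101*, 10110*, 10111*, 11010*, 11011*, 11100*, 11101*, 11111*
[col 1] -0001, -0100*, -0110*, -1011*, -1101*, -1111*, 0-001, 001-0*, 01-01*, 01-11*, 010-1*, 0100-, 011-1*, 1-010*, 1-011*, 1-100*, 1-101*, 1-111*, 10-00*, 10-01*, 10-10*, 10-11*, 100-0*, 100-1*, 1000-*, 1001-*, 101-0*, 101-1*, 1010-*, 1011-*, 11-11*, 1101-*, 111-1*, 1110-*
[col 2] -01-0, -1-11, -11-1, 01--1, 1--11, 1-01-, 1-1-1, 1-10-, 10--0*, 10--1*, 10-0-*, 10-1-*, 100--*, 101--*
[col 3] 10---
Prime implicants: -0001, -01-0, -1-11, -11-1, 0-001, 01--1, 0100-, 1--11, 1-01-, 1-1-1, 1-10-, 10---
PI chart (minterm → PIs covering it):
  1 | -0001,0-001
  4 | -01-0  (sole → essential)
  6 | -01-0  (sole → essential)
  8 | 0100-  (sole → essential)
  9 | 0-001,01--1,0100-
  11 | -1-11,01--1
  13 | -11-1,01--1
  15 | -1-11,-11-1,01--1
  16 | 10---  (sole → essential)
  17 | -0001,10---
  18 | 1-01-,10---
  19 | 1--11,1-01-,10---
  20 | -01-0,1-10-,10---
  21 | 1-1-1,1-10-,10---
  22 | -01-0,10---
  23 | 1--11,1-1-1,10---
  26 | 1-01-  (sole → essential)
  27 | -1-11,1--11,1-01-
  28 | 1-10-  (sole → essential)
  29 | -11-1,1-1-1,1-10-
  31 | -1-11,-11-1,1--11,1-1-1
Essential prime implicants: -01-0, 0100-, 1-01-, 1-10-, 10---
Petrick residual → -0001, -1-11, -11-1
Minimum SOP uses 8 PIs: b'c'd'e + b'ce' + bde + bce + a'bc'd' + ac'd + acd' + ab'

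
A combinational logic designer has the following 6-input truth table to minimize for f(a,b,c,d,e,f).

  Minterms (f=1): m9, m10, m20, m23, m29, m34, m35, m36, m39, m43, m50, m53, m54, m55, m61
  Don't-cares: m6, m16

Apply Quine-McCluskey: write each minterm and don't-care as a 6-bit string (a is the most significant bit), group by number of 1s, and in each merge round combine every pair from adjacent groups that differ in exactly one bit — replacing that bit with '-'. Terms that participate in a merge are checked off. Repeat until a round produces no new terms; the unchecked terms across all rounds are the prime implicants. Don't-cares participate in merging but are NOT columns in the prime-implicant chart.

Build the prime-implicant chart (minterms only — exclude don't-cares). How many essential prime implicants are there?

7

[col 0] 000110, 001001, 001010, 010000*, 010100*, 010111*, 011101*, 100010*, 100011*, 100100, 100111*, 101011*, 110010*, 110101*, 110110*, 110111*, 111101*
[col 1] -10111, -11101, 010-00, 1-0010, 1-0111, 10-011, 100-11, 10001-, 11-101, 110-10, 1101-1, 11011-
Prime implicants: -10111, -11101, 000110, 001001, 001010, 010-00, 1-0010, 1-0111, 10-011, 100-11, 10001-, 100100, 11-101, 110-10, 1101-1, 11011-
PI chart (minterm → PIs covering it):
  9 | 001001  (sole → essential)
  10 | 001010  (sole → essential)
  20 | 010-00  (sole → essential)
  23 | -10111  (sole → essential)
  29 | -11101  (sole → essential)
  34 | 1-0010,10001-
  35 | 10-011,100-11,10001-
  36 | 100100  (sole → essential)
  39 | 1-0111,100-11
  43 | 10-011  (sole → essential)
  50 | 1-0010,110-10
  53 | 11-101,1101-1
  54 | 110-10,11011-
  55 | -10111,1-0111,1101-1,11011-
  61 | -11101,11-101
Essential prime implicants: -10111, -11101, 001001, 001010, 010-00, 10-011, 100100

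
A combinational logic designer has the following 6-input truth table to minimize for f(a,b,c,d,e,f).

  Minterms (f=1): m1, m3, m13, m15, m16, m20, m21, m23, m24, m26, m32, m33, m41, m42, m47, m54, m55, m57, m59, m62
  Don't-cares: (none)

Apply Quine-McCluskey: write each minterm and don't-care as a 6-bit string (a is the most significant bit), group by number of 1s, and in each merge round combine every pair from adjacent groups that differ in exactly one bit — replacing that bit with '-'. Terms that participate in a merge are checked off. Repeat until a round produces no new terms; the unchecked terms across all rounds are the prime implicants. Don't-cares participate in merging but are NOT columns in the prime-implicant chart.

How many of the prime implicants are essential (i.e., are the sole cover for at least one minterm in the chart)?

Round 0: 000001✓ 000011✓ 001101✓ 001111✓ 010000✓ 010100✓ 010101✓ 010111✓ 011000✓ 011010✓ 100000✓ 100001✓ 101001✓ 101010 101111✓ 110110✓ 110111✓ 111001✓ 111011✓ 111110✓
Round 1: -00001 -01111 -10111 0000-1 0011-1 01-000 010-00 0101-1 01010- 0110-0 1-1001 10-001 10000- 11-110 11011- 1110-1
PIs = {-00001, -01111, -10111, 0000-1, 0011-1, 01-000, 010-00, 0101-1, 01010-, 0110-0, 1-1001, 10-001, 10000-, 101010, 11-110, 11011-, 1110-1}
Coverage chart:
  m1: -00001,0000-1
  m3: 0000-1 ←essential
  m13: 0011-1 ←essential
  m15: -01111,0011-1
  m16: 01-000,010-00
  m20: 010-00,01010-
  m21: 0101-1,01010-
  m23: -10111,0101-1
  m24: 01-000,0110-0
  m26: 0110-0 ←essential
  m32: 10000- ←essential
  m33: -00001,10-001,10000-
  m41: 1-1001,10-001
  m42: 101010 ←essential
  m47: -01111 ←essential
  m54: 11-110,11011-
  m55: -10111,11011-
  m57: 1-1001,1110-1
  m59: 1110-1 ←essential
  m62: 11-110 ←essential
Essential: -01111, 0000-1, 0011-1, 0110-0, 10000-, 101010, 11-110, 1110-1

8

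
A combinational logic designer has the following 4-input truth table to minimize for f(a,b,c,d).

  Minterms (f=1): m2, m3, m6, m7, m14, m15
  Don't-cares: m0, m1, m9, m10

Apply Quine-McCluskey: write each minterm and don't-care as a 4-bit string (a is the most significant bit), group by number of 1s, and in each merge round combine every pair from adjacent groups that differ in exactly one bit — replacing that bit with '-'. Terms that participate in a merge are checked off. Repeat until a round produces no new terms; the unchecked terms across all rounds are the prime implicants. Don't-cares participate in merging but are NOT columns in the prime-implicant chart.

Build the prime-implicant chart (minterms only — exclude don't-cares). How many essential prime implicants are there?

1

Round 0: 0000✓ 0001✓ 0010✓ 0011✓ 0110✓ 0111✓ 1001✓ 1010✓ 1110✓ 1111✓
Round 1: -001 -010✓ -110✓ -111✓ 0-10✓ 0-11✓ 00-0✓ 00-1✓ 000-✓ 001-✓ 011-✓ 1-10✓ 111-✓
Round 2: --10 -11- 0-1- 00--
PIs = {--10, -001, -11-, 0-1-, 00--}
Coverage chart:
  m2: --10,0-1-,00--
  m3: 0-1-,00--
  m6: --10,-11-,0-1-
  m7: -11-,0-1-
  m14: --10,-11-
  m15: -11- ←essential
Essential: -11-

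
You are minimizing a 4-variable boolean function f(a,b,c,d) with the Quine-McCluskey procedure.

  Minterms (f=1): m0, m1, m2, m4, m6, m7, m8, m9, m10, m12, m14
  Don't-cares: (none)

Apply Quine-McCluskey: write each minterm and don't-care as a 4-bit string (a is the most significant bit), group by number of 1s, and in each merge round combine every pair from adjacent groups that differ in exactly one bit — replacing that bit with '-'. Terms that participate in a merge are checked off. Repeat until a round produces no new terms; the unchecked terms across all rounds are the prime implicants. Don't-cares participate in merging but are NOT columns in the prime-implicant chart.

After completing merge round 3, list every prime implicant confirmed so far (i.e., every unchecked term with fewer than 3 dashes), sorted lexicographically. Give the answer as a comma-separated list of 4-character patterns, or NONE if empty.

size-2^0 implicants → 0000(✓)  0001(✓)  0010(✓)  0100(✓)  0110(✓)  0111(✓)  1000(✓)  1001(✓)  1010(✓)  1100(✓)  1110(✓)
size-2^1 implicants → -000(✓)  -001(✓)  -010(✓)  -100(✓)  -110(✓)  0-00(✓)  0-10(✓)  00-0(✓)  000-(✓)  01-0(✓)  011-  1-00(✓)  1-10(✓)  10-0(✓)  100-(✓)  11-0(✓)
size-2^2 implicants → --00(✓)  --10(✓)  -0-0(✓)  -00-  -1-0(✓)  0--0(✓)  1--0(✓)
size-2^3 implicants → ---0
Unchecked terms (primes): ---0, -00-, 011-

-00-, 011-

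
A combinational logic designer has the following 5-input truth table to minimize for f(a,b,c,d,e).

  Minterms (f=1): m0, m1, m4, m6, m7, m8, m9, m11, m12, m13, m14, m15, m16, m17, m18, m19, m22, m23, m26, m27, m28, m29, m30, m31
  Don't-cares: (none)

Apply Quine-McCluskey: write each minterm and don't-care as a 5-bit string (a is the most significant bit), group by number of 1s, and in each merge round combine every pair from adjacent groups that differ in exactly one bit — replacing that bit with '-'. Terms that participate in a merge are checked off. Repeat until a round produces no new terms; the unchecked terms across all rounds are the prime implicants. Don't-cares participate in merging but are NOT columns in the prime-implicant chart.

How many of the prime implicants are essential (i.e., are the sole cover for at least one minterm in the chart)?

3

size-2^0 implicants → 00000(✓)  00001(✓)  00100(✓)  00110(✓)  00111(✓)  01000(✓)  01001(✓)  01011(✓)  01100(✓)  01101(✓)  01110(✓)  01111(✓)  10000(✓)  10001(✓)  10010(✓)  10011(✓)  10110(✓)  10111(✓)  11010(✓)  11011(✓)  11100(✓)  11101(✓)  11110(✓)  11111(✓)
size-2^1 implicants → -0000(✓)  -0001(✓)  -0110(✓)  -0111(✓)  -1011(✓)  -1100(✓)  -1101(✓)  -1110(✓)  -1111(✓)  0-000(✓)  0-001(✓)  0-100(✓)  0-110(✓)  0-111(✓)  00-00(✓)  0000-(✓)  001-0(✓)  0011-(✓)  01-00(✓)  01-01(✓)  01-11(✓)  010-1(✓)  0100-(✓)  011-0(✓)  011-1(✓)  0110-(✓)  0111-(✓)  1-010(✓)  1-011(✓)  1-110(✓)  1-111(✓)  10-10(✓)  10-11(✓)  100-0(✓)  100-1(✓)  1000-(✓)  1001-(✓)  1011-(✓)  11-10(✓)  11-11(✓)  1101-(✓)  111-0(✓)  111-1(✓)  1110-(✓)  1111-(✓)
size-2^2 implicants → --110(✓)  --111(✓)  -000-  -011-(✓)  -1-11  -11-0(✓)  -11-1(✓)  -110-(✓)  -111-(✓)  0--00  0-00-  0-1-0  0-11-(✓)  01--1  01-0-  011--(✓)  1--10(✓)  1--11(✓)  1-01-(✓)  1-11-(✓)  10-1-(✓)  100--  11-1-(✓)  111--(✓)
size-2^3 implicants → --11-  -11--  1--1-
Unchecked terms (primes): --11-, -000-, -1-11, -11--, 0--00, 0-00-, 0-1-0, 01--1, 01-0-, 1--1-, 100--
Minterm coverage:
  m0 ⊆ -000-,0--00,0-00-
  m1 ⊆ -000-,0-00-
  m4 ⊆ 0--00,0-1-0
  m6 ⊆ --11-,0-1-0
  m7 ⊆ --11- [E]
  m8 ⊆ 0--00,0-00-,01-0-
  m9 ⊆ 0-00-,01--1,01-0-
  m11 ⊆ -1-11,01--1
  m12 ⊆ -11--,0--00,0-1-0,01-0-
  m13 ⊆ -11--,01--1,01-0-
  m14 ⊆ --11-,-11--,0-1-0
  m15 ⊆ --11-,-1-11,-11--,01--1
  m16 ⊆ -000-,100--
  m17 ⊆ -000-,100--
  m18 ⊆ 1--1-,100--
  m19 ⊆ 1--1-,100--
  m22 ⊆ --11-,1--1-
  m23 ⊆ --11-,1--1-
  m26 ⊆ 1--1- [E]
  m27 ⊆ -1-11,1--1-
  m28 ⊆ -11-- [E]
  m29 ⊆ -11-- [E]
  m30 ⊆ --11-,-11--,1--1-
  m31 ⊆ --11-,-1-11,-11--,1--1-
E = {--11-, -11--, 1--1-}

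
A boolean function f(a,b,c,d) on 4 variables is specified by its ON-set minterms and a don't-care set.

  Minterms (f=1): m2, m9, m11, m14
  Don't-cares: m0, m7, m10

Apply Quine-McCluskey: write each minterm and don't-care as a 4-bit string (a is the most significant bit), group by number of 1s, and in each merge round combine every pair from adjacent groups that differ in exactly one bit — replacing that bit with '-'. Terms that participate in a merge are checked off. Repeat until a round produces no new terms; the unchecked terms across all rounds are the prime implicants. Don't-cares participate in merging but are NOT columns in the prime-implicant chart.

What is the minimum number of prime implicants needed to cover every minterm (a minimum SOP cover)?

3

[col 0] 0000*, 0010*, 0111, 1001*, 1010*, 1011*, 1110*
[col 1] -010, 00-0, 1-10, 10-1, 101-
Prime implicants: -010, 00-0, 0111, 1-10, 10-1, 101-
PI chart (minterm → PIs covering it):
  2 | -010,00-0
  9 | 10-1  (sole → essential)
  11 | 10-1,101-
  14 | 1-10  (sole → essential)
Essential prime implicants: 1-10, 10-1
Petrick residual → -010
Minimum SOP uses 3 PIs: b'cd' + acd' + ab'd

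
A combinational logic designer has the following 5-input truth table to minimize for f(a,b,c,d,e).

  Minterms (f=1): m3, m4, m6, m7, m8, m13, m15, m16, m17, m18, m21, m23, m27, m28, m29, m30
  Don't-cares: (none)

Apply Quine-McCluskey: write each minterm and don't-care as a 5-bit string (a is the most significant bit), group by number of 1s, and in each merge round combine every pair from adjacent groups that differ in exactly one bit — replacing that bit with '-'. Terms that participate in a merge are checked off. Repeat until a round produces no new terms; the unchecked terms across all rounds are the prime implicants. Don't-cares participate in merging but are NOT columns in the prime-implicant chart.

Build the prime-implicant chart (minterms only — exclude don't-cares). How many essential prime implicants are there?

[col 0] 00011*, 00100*, 00110*, 00111*, 01000, 01101*, 01111*, 10000*, 10001*, 10010*, 10101*, 10111*, 11011, 11100*, 11101*, 11110*
[col 1] -0111, -1101, 0-111, 00-11, 001-0, 0011-, 011-1, 1-101, 10-01, 100-0, 1000-, 101-1, 111-0, 1110-
Prime implicants: -0111, -1101, 0-111, 00-11, 001-0, 0011-, 01000, 011-1, 1-101, 10-01, 100-0, 1000-, 101-1, 11011, 111-0, 1110-
PI chart (minterm → PIs covering it):
  3 | 00-11  (sole → essential)
  4 | 001-0  (sole → essential)
  6 | 001-0,0011-
  7 | -0111,0-111,00-11,0011-
  8 | 01000  (sole → essential)
  13 | -1101,011-1
  15 | 0-111,011-1
  16 | 100-0,1000-
  17 | 10-01,1000-
  18 | 100-0  (sole → essential)
  21 | 1-101,10-01,101-1
  23 | -0111,101-1
  27 | 11011  (sole → essential)
  28 | 111-0,1110-
  29 | -1101,1-101,1110-
  30 | 111-0  (sole → essential)
Essential prime implicants: 00-11, 001-0, 01000, 100-0, 11011, 111-0

6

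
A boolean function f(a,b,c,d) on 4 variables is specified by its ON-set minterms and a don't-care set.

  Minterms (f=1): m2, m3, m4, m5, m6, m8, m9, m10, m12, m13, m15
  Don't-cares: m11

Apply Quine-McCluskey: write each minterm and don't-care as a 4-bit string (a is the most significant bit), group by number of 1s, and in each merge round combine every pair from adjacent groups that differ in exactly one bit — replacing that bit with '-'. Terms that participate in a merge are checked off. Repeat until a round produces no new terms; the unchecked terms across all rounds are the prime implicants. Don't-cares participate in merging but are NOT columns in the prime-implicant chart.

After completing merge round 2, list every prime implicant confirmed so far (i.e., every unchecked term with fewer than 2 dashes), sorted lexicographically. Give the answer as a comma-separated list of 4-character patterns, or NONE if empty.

0-10, 01-0

[col 0] 0010*, 0011*, 0100*, 0101*, 0110*, 1000*, 1001*, 1010*, 1011*, 1100*, 1101*, 1111*
[col 1] -010*, -011*, -100*, -101*, 0-10, 001-*, 01-0, 010-*, 1-00*, 1-01*, 1-11*, 10-0*, 10-1*, 100-*, 101-*, 11-1*, 110-*
[col 2] -01-, -10-, 1--1, 1-0-, 10--
Prime implicants: -01-, -10-, 0-10, 01-0, 1--1, 1-0-, 10--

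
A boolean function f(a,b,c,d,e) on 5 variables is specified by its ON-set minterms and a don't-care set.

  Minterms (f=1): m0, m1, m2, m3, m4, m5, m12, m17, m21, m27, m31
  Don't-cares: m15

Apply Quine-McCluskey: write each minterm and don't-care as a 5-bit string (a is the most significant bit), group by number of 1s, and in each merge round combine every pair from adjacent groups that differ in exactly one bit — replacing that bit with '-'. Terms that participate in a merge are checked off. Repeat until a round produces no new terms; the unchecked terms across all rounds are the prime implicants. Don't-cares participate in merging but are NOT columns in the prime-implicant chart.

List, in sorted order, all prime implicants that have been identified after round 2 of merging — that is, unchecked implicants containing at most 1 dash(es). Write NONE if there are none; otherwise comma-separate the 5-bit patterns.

-1111, 0-100, 11-11

[col 0] 00000*, 00001*, 00010*, 00011*, 00100*, 00101*, 01100*, 01111*, 10001*, 10101*, 11011*, 11111*
[col 1] -0001*, -0101*, -1111, 0-100, 00-00*, 00-01*, 000-0*, 000-1*, 0000-*, 0001-*, 0010-*, 10-01*, 11-11
[col 2] -0-01, 00-0-, 000--
Prime implicants: -0-01, -1111, 0-100, 00-0-, 000--, 11-11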